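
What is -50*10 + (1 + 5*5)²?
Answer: 176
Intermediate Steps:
-50*10 + (1 + 5*5)² = -500 + (1 + 25)² = -500 + 26² = -500 + 676 = 176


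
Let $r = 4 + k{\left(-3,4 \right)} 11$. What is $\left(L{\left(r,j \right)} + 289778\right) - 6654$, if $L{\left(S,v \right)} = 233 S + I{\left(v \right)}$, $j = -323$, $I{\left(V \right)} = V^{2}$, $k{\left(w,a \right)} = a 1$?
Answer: $398637$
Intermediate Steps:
$k{\left(w,a \right)} = a$
$r = 48$ ($r = 4 + 4 \cdot 11 = 4 + 44 = 48$)
$L{\left(S,v \right)} = v^{2} + 233 S$ ($L{\left(S,v \right)} = 233 S + v^{2} = v^{2} + 233 S$)
$\left(L{\left(r,j \right)} + 289778\right) - 6654 = \left(\left(\left(-323\right)^{2} + 233 \cdot 48\right) + 289778\right) - 6654 = \left(\left(104329 + 11184\right) + 289778\right) - 6654 = \left(115513 + 289778\right) - 6654 = 405291 - 6654 = 398637$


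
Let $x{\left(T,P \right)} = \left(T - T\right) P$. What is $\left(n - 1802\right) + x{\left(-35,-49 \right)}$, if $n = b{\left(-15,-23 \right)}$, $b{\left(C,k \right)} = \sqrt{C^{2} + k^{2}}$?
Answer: $-1802 + \sqrt{754} \approx -1774.5$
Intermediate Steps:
$n = \sqrt{754}$ ($n = \sqrt{\left(-15\right)^{2} + \left(-23\right)^{2}} = \sqrt{225 + 529} = \sqrt{754} \approx 27.459$)
$x{\left(T,P \right)} = 0$ ($x{\left(T,P \right)} = 0 P = 0$)
$\left(n - 1802\right) + x{\left(-35,-49 \right)} = \left(\sqrt{754} - 1802\right) + 0 = \left(-1802 + \sqrt{754}\right) + 0 = -1802 + \sqrt{754}$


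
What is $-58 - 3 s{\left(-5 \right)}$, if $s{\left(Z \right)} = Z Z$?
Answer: $-133$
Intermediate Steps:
$s{\left(Z \right)} = Z^{2}$
$-58 - 3 s{\left(-5 \right)} = -58 - 3 \left(-5\right)^{2} = -58 - 75 = -133$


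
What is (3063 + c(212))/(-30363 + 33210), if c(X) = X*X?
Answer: 48007/2847 ≈ 16.862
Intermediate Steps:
c(X) = X**2
(3063 + c(212))/(-30363 + 33210) = (3063 + 212**2)/(-30363 + 33210) = (3063 + 44944)/2847 = 48007*(1/2847) = 48007/2847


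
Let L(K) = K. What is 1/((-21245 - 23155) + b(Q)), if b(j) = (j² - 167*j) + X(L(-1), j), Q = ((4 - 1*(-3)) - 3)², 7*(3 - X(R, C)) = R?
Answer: -7/327690 ≈ -2.1362e-5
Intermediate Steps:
X(R, C) = 3 - R/7
Q = 16 (Q = ((4 + 3) - 3)² = (7 - 3)² = 4² = 16)
b(j) = 22/7 + j² - 167*j (b(j) = (j² - 167*j) + (3 - ⅐*(-1)) = (j² - 167*j) + (3 + ⅐) = (j² - 167*j) + 22/7 = 22/7 + j² - 167*j)
1/((-21245 - 23155) + b(Q)) = 1/((-21245 - 23155) + (22/7 + 16² - 167*16)) = 1/(-44400 + (22/7 + 256 - 2672)) = 1/(-44400 - 16890/7) = 1/(-327690/7) = -7/327690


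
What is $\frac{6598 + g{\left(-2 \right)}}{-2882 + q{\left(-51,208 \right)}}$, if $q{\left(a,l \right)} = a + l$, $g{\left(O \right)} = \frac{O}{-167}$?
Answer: $- \frac{1101868}{455075} \approx -2.4213$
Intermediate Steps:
$g{\left(O \right)} = - \frac{O}{167}$ ($g{\left(O \right)} = O \left(- \frac{1}{167}\right) = - \frac{O}{167}$)
$\frac{6598 + g{\left(-2 \right)}}{-2882 + q{\left(-51,208 \right)}} = \frac{6598 - - \frac{2}{167}}{-2882 + \left(-51 + 208\right)} = \frac{6598 + \frac{2}{167}}{-2882 + 157} = \frac{1101868}{167 \left(-2725\right)} = \frac{1101868}{167} \left(- \frac{1}{2725}\right) = - \frac{1101868}{455075}$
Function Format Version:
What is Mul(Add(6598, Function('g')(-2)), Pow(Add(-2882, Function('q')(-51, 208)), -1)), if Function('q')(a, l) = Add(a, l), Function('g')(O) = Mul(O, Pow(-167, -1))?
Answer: Rational(-1101868, 455075) ≈ -2.4213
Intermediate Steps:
Function('g')(O) = Mul(Rational(-1, 167), O) (Function('g')(O) = Mul(O, Rational(-1, 167)) = Mul(Rational(-1, 167), O))
Mul(Add(6598, Function('g')(-2)), Pow(Add(-2882, Function('q')(-51, 208)), -1)) = Mul(Add(6598, Mul(Rational(-1, 167), -2)), Pow(Add(-2882, Add(-51, 208)), -1)) = Mul(Add(6598, Rational(2, 167)), Pow(Add(-2882, 157), -1)) = Mul(Rational(1101868, 167), Pow(-2725, -1)) = Mul(Rational(1101868, 167), Rational(-1, 2725)) = Rational(-1101868, 455075)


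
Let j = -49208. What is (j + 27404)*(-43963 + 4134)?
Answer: 868431516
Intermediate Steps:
(j + 27404)*(-43963 + 4134) = (-49208 + 27404)*(-43963 + 4134) = -21804*(-39829) = 868431516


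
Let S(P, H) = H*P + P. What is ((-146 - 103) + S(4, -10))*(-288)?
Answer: 82080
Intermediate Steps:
S(P, H) = P + H*P
((-146 - 103) + S(4, -10))*(-288) = ((-146 - 103) + 4*(1 - 10))*(-288) = (-249 + 4*(-9))*(-288) = (-249 - 36)*(-288) = -285*(-288) = 82080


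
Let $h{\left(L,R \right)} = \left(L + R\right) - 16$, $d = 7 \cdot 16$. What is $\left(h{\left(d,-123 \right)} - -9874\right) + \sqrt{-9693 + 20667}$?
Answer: $9847 + \sqrt{10974} \approx 9951.8$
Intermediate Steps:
$d = 112$
$h{\left(L,R \right)} = -16 + L + R$
$\left(h{\left(d,-123 \right)} - -9874\right) + \sqrt{-9693 + 20667} = \left(\left(-16 + 112 - 123\right) - -9874\right) + \sqrt{-9693 + 20667} = \left(-27 + 9874\right) + \sqrt{10974} = 9847 + \sqrt{10974}$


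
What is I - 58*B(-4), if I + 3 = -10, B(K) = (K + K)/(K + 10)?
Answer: 193/3 ≈ 64.333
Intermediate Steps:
B(K) = 2*K/(10 + K) (B(K) = (2*K)/(10 + K) = 2*K/(10 + K))
I = -13 (I = -3 - 10 = -13)
I - 58*B(-4) = -13 - 116*(-4)/(10 - 4) = -13 - 116*(-4)/6 = -13 - 58*(-4/3) = -13 + 232/3 = 193/3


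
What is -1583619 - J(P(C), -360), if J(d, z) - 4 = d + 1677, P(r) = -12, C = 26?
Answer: -1585288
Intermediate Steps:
J(d, z) = 1681 + d (J(d, z) = 4 + (d + 1677) = 4 + (1677 + d) = 1681 + d)
-1583619 - J(P(C), -360) = -1583619 - (1681 - 12) = -1583619 - 1*1669 = -1583619 - 1669 = -1585288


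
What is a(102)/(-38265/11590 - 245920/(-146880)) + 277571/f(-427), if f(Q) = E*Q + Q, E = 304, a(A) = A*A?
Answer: -25751996042459/4026456890 ≈ -6395.7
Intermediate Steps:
a(A) = A**2
f(Q) = 305*Q (f(Q) = 304*Q + Q = 305*Q)
a(102)/(-38265/11590 - 245920/(-146880)) + 277571/f(-427) = 102**2/(-38265/11590 - 245920/(-146880)) + 277571/((305*(-427))) = 10404/(-38265*1/11590 - 245920*(-1/146880)) + 277571/(-130235) = 10404/(-7653/2318 + 1537/918) + 277571*(-1/130235) = 10404/(-865672/531981) - 39653/18605 = 10404*(-531981/865672) - 39653/18605 = -1383682581/216418 - 39653/18605 = -25751996042459/4026456890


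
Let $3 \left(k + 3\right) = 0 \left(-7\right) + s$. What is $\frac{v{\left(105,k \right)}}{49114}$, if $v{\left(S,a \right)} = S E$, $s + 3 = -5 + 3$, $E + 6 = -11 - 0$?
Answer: $- \frac{1785}{49114} \approx -0.036344$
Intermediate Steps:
$E = -17$ ($E = -6 - 11 = -17$)
$s = -5$ ($s = -3 + \left(-5 + 3\right) = -3 - 2 = -5$)
$k = - \frac{14}{3}$ ($k = -3 + \frac{0 \left(-7\right) - 5}{3} = -3 + \frac{0 - 5}{3} = -3 + \frac{1}{3} \left(-5\right) = -3 - \frac{5}{3} = - \frac{14}{3} \approx -4.6667$)
$v{\left(S,a \right)} = - 17 S$ ($v{\left(S,a \right)} = S \left(-17\right) = - 17 S$)
$\frac{v{\left(105,k \right)}}{49114} = \frac{\left(-17\right) 105}{49114} = \left(-1785\right) \frac{1}{49114} = - \frac{1785}{49114}$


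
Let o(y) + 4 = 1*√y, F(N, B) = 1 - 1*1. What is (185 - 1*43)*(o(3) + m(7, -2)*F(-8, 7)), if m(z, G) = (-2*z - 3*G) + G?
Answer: -568 + 142*√3 ≈ -322.05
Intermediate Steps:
F(N, B) = 0 (F(N, B) = 1 - 1 = 0)
o(y) = -4 + √y (o(y) = -4 + 1*√y = -4 + √y)
m(z, G) = -2*G - 2*z (m(z, G) = (-3*G - 2*z) + G = -2*G - 2*z)
(185 - 1*43)*(o(3) + m(7, -2)*F(-8, 7)) = (185 - 1*43)*((-4 + √3) + (-2*(-2) - 2*7)*0) = (185 - 43)*((-4 + √3) + (4 - 14)*0) = 142*((-4 + √3) - 10*0) = 142*((-4 + √3) + 0) = 142*(-4 + √3) = -568 + 142*√3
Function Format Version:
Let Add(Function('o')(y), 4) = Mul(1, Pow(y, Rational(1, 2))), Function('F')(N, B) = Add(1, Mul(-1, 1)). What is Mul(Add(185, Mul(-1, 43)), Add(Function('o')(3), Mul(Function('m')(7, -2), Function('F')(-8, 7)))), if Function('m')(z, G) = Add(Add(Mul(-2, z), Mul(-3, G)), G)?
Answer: Add(-568, Mul(142, Pow(3, Rational(1, 2)))) ≈ -322.05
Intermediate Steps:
Function('F')(N, B) = 0 (Function('F')(N, B) = Add(1, -1) = 0)
Function('o')(y) = Add(-4, Pow(y, Rational(1, 2))) (Function('o')(y) = Add(-4, Mul(1, Pow(y, Rational(1, 2)))) = Add(-4, Pow(y, Rational(1, 2))))
Function('m')(z, G) = Add(Mul(-2, G), Mul(-2, z)) (Function('m')(z, G) = Add(Add(Mul(-3, G), Mul(-2, z)), G) = Add(Mul(-2, G), Mul(-2, z)))
Mul(Add(185, Mul(-1, 43)), Add(Function('o')(3), Mul(Function('m')(7, -2), Function('F')(-8, 7)))) = Mul(Add(185, Mul(-1, 43)), Add(Add(-4, Pow(3, Rational(1, 2))), Mul(Add(Mul(-2, -2), Mul(-2, 7)), 0))) = Mul(Add(185, -43), Add(Add(-4, Pow(3, Rational(1, 2))), Mul(Add(4, -14), 0))) = Mul(142, Add(Add(-4, Pow(3, Rational(1, 2))), Mul(-10, 0))) = Mul(142, Add(Add(-4, Pow(3, Rational(1, 2))), 0)) = Mul(142, Add(-4, Pow(3, Rational(1, 2)))) = Add(-568, Mul(142, Pow(3, Rational(1, 2))))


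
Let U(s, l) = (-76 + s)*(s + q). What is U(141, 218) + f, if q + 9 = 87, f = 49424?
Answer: 63659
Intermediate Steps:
q = 78 (q = -9 + 87 = 78)
U(s, l) = (-76 + s)*(78 + s) (U(s, l) = (-76 + s)*(s + 78) = (-76 + s)*(78 + s))
U(141, 218) + f = (-5928 + 141**2 + 2*141) + 49424 = (-5928 + 19881 + 282) + 49424 = 14235 + 49424 = 63659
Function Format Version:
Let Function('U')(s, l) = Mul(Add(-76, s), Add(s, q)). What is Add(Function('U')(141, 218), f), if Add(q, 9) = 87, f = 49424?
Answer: 63659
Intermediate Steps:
q = 78 (q = Add(-9, 87) = 78)
Function('U')(s, l) = Mul(Add(-76, s), Add(78, s)) (Function('U')(s, l) = Mul(Add(-76, s), Add(s, 78)) = Mul(Add(-76, s), Add(78, s)))
Add(Function('U')(141, 218), f) = Add(Add(-5928, Pow(141, 2), Mul(2, 141)), 49424) = Add(Add(-5928, 19881, 282), 49424) = Add(14235, 49424) = 63659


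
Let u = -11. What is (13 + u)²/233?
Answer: 4/233 ≈ 0.017167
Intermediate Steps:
(13 + u)²/233 = (13 - 11)²/233 = 2²*(1/233) = 4*(1/233) = 4/233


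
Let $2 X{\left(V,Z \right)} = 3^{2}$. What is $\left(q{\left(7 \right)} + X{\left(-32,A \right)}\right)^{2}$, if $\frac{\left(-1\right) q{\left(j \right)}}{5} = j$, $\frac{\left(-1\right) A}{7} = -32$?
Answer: $\frac{3721}{4} \approx 930.25$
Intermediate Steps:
$A = 224$ ($A = \left(-7\right) \left(-32\right) = 224$)
$X{\left(V,Z \right)} = \frac{9}{2}$ ($X{\left(V,Z \right)} = \frac{3^{2}}{2} = \frac{1}{2} \cdot 9 = \frac{9}{2}$)
$q{\left(j \right)} = - 5 j$
$\left(q{\left(7 \right)} + X{\left(-32,A \right)}\right)^{2} = \left(\left(-5\right) 7 + \frac{9}{2}\right)^{2} = \left(-35 + \frac{9}{2}\right)^{2} = \left(- \frac{61}{2}\right)^{2} = \frac{3721}{4}$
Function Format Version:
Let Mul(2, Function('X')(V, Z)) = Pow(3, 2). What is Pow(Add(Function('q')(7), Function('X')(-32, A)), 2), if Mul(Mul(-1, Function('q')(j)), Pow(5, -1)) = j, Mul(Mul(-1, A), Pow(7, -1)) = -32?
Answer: Rational(3721, 4) ≈ 930.25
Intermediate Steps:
A = 224 (A = Mul(-7, -32) = 224)
Function('X')(V, Z) = Rational(9, 2) (Function('X')(V, Z) = Mul(Rational(1, 2), Pow(3, 2)) = Mul(Rational(1, 2), 9) = Rational(9, 2))
Function('q')(j) = Mul(-5, j)
Pow(Add(Function('q')(7), Function('X')(-32, A)), 2) = Pow(Add(Mul(-5, 7), Rational(9, 2)), 2) = Pow(Add(-35, Rational(9, 2)), 2) = Pow(Rational(-61, 2), 2) = Rational(3721, 4)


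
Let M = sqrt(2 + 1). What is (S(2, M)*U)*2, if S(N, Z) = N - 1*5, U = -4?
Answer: 24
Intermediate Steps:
M = sqrt(3) ≈ 1.7320
S(N, Z) = -5 + N (S(N, Z) = N - 5 = -5 + N)
(S(2, M)*U)*2 = ((-5 + 2)*(-4))*2 = -3*(-4)*2 = 12*2 = 24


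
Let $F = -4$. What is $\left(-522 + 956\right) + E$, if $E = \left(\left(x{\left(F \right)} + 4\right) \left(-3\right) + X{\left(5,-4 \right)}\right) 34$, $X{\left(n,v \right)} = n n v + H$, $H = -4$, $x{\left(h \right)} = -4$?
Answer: $-3102$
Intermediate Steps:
$X{\left(n,v \right)} = -4 + v n^{2}$ ($X{\left(n,v \right)} = n n v - 4 = n^{2} v - 4 = v n^{2} - 4 = -4 + v n^{2}$)
$E = -3536$ ($E = \left(\left(-4 + 4\right) \left(-3\right) - \left(4 + 4 \cdot 5^{2}\right)\right) 34 = \left(0 \left(-3\right) - 104\right) 34 = \left(0 - 104\right) 34 = \left(-104\right) 34 = -3536$)
$\left(-522 + 956\right) + E = \left(-522 + 956\right) - 3536 = 434 - 3536 = -3102$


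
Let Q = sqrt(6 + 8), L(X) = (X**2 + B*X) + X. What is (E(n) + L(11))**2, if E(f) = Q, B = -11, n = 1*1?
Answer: (11 + sqrt(14))**2 ≈ 217.32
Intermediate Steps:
n = 1
L(X) = X**2 - 10*X (L(X) = (X**2 - 11*X) + X = X**2 - 10*X)
Q = sqrt(14) ≈ 3.7417
E(f) = sqrt(14)
(E(n) + L(11))**2 = (sqrt(14) + 11*(-10 + 11))**2 = (sqrt(14) + 11*1)**2 = (sqrt(14) + 11)**2 = (11 + sqrt(14))**2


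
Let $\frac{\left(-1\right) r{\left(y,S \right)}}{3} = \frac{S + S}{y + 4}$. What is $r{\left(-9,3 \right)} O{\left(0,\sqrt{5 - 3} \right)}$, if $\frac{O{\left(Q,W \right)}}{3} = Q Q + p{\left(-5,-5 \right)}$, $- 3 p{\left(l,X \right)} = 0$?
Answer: $0$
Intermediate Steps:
$p{\left(l,X \right)} = 0$ ($p{\left(l,X \right)} = \left(- \frac{1}{3}\right) 0 = 0$)
$r{\left(y,S \right)} = - \frac{6 S}{4 + y}$ ($r{\left(y,S \right)} = - 3 \frac{S + S}{y + 4} = - 3 \frac{2 S}{4 + y} = - \frac{6 S}{4 + y}$)
$O{\left(Q,W \right)} = 3 Q^{2}$ ($O{\left(Q,W \right)} = 3 \left(Q Q + 0\right) = 3 \left(Q^{2} + 0\right) = 3 Q^{2}$)
$r{\left(-9,3 \right)} O{\left(0,\sqrt{5 - 3} \right)} = \left(-6\right) 3 \frac{1}{4 - 9} \cdot 3 \cdot 0^{2} = \left(-6\right) 3 \frac{1}{-5} \cdot 3 \cdot 0 = \left(-6\right) 3 \left(- \frac{1}{5}\right) 0 = \frac{18}{5} \cdot 0 = 0$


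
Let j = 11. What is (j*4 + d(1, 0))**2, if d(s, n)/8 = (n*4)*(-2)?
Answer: 1936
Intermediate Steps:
d(s, n) = -64*n (d(s, n) = 8*((n*4)*(-2)) = 8*((4*n)*(-2)) = 8*(-8*n) = -64*n)
(j*4 + d(1, 0))**2 = (11*4 - 64*0)**2 = (44 + 0)**2 = 44**2 = 1936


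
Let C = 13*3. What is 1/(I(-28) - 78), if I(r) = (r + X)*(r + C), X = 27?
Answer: -1/89 ≈ -0.011236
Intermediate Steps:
C = 39
I(r) = (27 + r)*(39 + r) (I(r) = (r + 27)*(r + 39) = (27 + r)*(39 + r))
1/(I(-28) - 78) = 1/((1053 + (-28)² + 66*(-28)) - 78) = 1/((1053 + 784 - 1848) - 78) = 1/(-11 - 78) = 1/(-89) = -1/89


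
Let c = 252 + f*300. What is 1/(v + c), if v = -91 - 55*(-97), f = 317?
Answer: 1/100596 ≈ 9.9407e-6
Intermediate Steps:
c = 95352 (c = 252 + 317*300 = 252 + 95100 = 95352)
v = 5244 (v = -91 + 5335 = 5244)
1/(v + c) = 1/(5244 + 95352) = 1/100596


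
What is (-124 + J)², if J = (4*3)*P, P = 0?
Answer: 15376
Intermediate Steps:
J = 0 (J = (4*3)*0 = 12*0 = 0)
(-124 + J)² = (-124 + 0)² = (-124)² = 15376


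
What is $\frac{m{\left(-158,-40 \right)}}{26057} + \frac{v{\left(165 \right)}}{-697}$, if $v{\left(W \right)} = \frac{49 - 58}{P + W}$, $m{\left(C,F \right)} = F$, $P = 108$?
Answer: $- \frac{2458909}{1652717339} \approx -0.0014878$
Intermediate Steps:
$v{\left(W \right)} = - \frac{9}{108 + W}$ ($v{\left(W \right)} = \frac{49 - 58}{108 + W} = - \frac{9}{108 + W}$)
$\frac{m{\left(-158,-40 \right)}}{26057} + \frac{v{\left(165 \right)}}{-697} = - \frac{40}{26057} + \frac{\left(-9\right) \frac{1}{108 + 165}}{-697} = \left(-40\right) \frac{1}{26057} + - \frac{9}{273} \left(- \frac{1}{697}\right) = - \frac{40}{26057} + \left(-9\right) \frac{1}{273} \left(- \frac{1}{697}\right) = - \frac{40}{26057} - - \frac{3}{63427} = - \frac{40}{26057} + \frac{3}{63427} = - \frac{2458909}{1652717339}$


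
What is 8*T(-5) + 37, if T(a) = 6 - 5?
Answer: 45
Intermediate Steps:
T(a) = 1
8*T(-5) + 37 = 8*1 + 37 = 8 + 37 = 45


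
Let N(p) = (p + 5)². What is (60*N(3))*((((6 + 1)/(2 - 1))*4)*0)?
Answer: 0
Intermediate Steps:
N(p) = (5 + p)²
(60*N(3))*((((6 + 1)/(2 - 1))*4)*0) = (60*(5 + 3)²)*((((6 + 1)/(2 - 1))*4)*0) = (60*8²)*(((7/1)*4)*0) = (60*64)*(((7*1)*4)*0) = 3840*((7*4)*0) = 3840*(28*0) = 3840*0 = 0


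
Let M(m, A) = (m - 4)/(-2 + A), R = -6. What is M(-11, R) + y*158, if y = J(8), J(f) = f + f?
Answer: 20239/8 ≈ 2529.9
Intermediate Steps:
J(f) = 2*f
y = 16 (y = 2*8 = 16)
M(m, A) = (-4 + m)/(-2 + A)
M(-11, R) + y*158 = (-4 - 11)/(-2 - 6) + 16*158 = -15/(-8) + 2528 = -1/8*(-15) + 2528 = 15/8 + 2528 = 20239/8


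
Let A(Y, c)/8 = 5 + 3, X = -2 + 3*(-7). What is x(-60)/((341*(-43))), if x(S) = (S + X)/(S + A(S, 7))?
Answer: 83/58652 ≈ 0.0014151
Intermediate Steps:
X = -23 (X = -2 - 21 = -23)
A(Y, c) = 64 (A(Y, c) = 8*(5 + 3) = 8*8 = 64)
x(S) = (-23 + S)/(64 + S) (x(S) = (S - 23)/(S + 64) = (-23 + S)/(64 + S))
x(-60)/((341*(-43))) = ((-23 - 60)/(64 - 60))/((341*(-43))) = (-83/4)/(-14663) = ((¼)*(-83))*(-1/14663) = -83/4*(-1/14663) = 83/58652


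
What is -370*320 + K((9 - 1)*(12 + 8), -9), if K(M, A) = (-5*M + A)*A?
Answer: -111119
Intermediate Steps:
K(M, A) = A*(A - 5*M) (K(M, A) = (A - 5*M)*A = A*(A - 5*M))
-370*320 + K((9 - 1)*(12 + 8), -9) = -370*320 - 9*(-9 - 5*(9 - 1)*(12 + 8)) = -118400 - 9*(-9 - 40*20) = -118400 - 9*(-9 - 5*160) = -118400 - 9*(-9 - 800) = -118400 - 9*(-809) = -118400 + 7281 = -111119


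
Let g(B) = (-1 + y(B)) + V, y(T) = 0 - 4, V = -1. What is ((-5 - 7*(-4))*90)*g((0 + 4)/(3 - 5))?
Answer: -12420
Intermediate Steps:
y(T) = -4
g(B) = -6 (g(B) = (-1 - 4) - 1 = -5 - 1 = -6)
((-5 - 7*(-4))*90)*g((0 + 4)/(3 - 5)) = ((-5 - 7*(-4))*90)*(-6) = ((-5 + 28)*90)*(-6) = (23*90)*(-6) = 2070*(-6) = -12420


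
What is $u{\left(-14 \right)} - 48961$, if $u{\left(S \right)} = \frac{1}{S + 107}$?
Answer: $- \frac{4553372}{93} \approx -48961.0$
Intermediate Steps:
$u{\left(S \right)} = \frac{1}{107 + S}$
$u{\left(-14 \right)} - 48961 = \frac{1}{107 - 14} - 48961 = \frac{1}{93} - 48961 = - \frac{4553372}{93}$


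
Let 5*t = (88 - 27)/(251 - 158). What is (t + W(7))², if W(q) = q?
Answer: 10995856/216225 ≈ 50.854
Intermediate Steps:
t = 61/465 (t = ((88 - 27)/(251 - 158))/5 = (61/93)/5 = (61*(1/93))/5 = (⅕)*(61/93) = 61/465 ≈ 0.13118)
(t + W(7))² = (61/465 + 7)² = (3316/465)² = 10995856/216225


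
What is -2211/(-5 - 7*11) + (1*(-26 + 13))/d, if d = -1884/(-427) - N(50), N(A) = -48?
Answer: 24513499/917580 ≈ 26.715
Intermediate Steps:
d = 22380/427 (d = -1884/(-427) - 1*(-48) = -1884*(-1/427) + 48 = 1884/427 + 48 = 22380/427 ≈ 52.412)
-2211/(-5 - 7*11) + (1*(-26 + 13))/d = -2211/(-5 - 7*11) + (1*(-26 + 13))/(22380/427) = -2211/(-5 - 77) + (1*(-13))*(427/22380) = -2211/(-82) - 13*427/22380 = -2211*(-1/82) - 5551/22380 = 2211/82 - 5551/22380 = 24513499/917580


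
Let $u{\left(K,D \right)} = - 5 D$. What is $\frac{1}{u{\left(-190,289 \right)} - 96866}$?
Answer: $- \frac{1}{98311} \approx -1.0172 \cdot 10^{-5}$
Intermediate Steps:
$\frac{1}{u{\left(-190,289 \right)} - 96866} = \frac{1}{\left(-5\right) 289 - 96866} = \frac{1}{-1445 - 96866} = \frac{1}{-98311} = - \frac{1}{98311}$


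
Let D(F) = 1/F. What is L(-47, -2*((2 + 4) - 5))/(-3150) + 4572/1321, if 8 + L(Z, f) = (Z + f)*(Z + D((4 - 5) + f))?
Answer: 17022793/6241725 ≈ 2.7273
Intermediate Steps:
L(Z, f) = -8 + (Z + f)*(Z + 1/(-1 + f)) (L(Z, f) = -8 + (Z + f)*(Z + 1/((4 - 5) + f)) = -8 + (Z + f)*(Z + 1/(-1 + f)))
L(-47, -2*((2 + 4) - 5))/(-3150) + 4572/1321 = ((-47 - 2*((2 + 4) - 5) + (-1 - 2*((2 + 4) - 5))*(-8 + (-47)**2 - (-94)*((2 + 4) - 5)))/(-1 - 2*((2 + 4) - 5)))/(-3150) + 4572/1321 = ((-47 - 2*(6 - 5) + (-1 - 2*(6 - 5))*(-8 + 2209 - (-94)*(6 - 5)))/(-1 - 2*(6 - 5)))*(-1/3150) + 4572*(1/1321) = ((-47 - 2*1 + (-1 - 2*1)*(-8 + 2209 - (-94)))/(-1 - 2*1))*(-1/3150) + 4572/1321 = ((-47 - 2 + (-1 - 2)*(-8 + 2209 - 47*(-2)))/(-1 - 2))*(-1/3150) + 4572/1321 = ((-47 - 2 - 3*(-8 + 2209 + 94))/(-3))*(-1/3150) + 4572/1321 = -(-47 - 2 - 3*2295)/3*(-1/3150) + 4572/1321 = -(-47 - 2 - 6885)/3*(-1/3150) + 4572/1321 = -1/3*(-6934)*(-1/3150) + 4572/1321 = (6934/3)*(-1/3150) + 4572/1321 = -3467/4725 + 4572/1321 = 17022793/6241725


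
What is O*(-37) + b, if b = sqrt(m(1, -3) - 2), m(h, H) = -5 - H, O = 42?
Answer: -1554 + 2*I ≈ -1554.0 + 2.0*I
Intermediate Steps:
b = 2*I (b = sqrt((-5 - 1*(-3)) - 2) = sqrt((-5 + 3) - 2) = sqrt(-2 - 2) = sqrt(-4) = 2*I ≈ 2.0*I)
O*(-37) + b = 42*(-37) + 2*I = -1554 + 2*I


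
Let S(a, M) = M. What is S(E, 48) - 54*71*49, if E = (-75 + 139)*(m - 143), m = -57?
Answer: -187818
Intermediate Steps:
E = -12800 (E = (-75 + 139)*(-57 - 143) = 64*(-200) = -12800)
S(E, 48) - 54*71*49 = 48 - 54*71*49 = 48 - 3834*49 = 48 - 1*187866 = 48 - 187866 = -187818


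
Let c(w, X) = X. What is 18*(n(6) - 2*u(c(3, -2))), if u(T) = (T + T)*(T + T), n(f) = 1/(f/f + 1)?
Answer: -567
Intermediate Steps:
n(f) = ½ (n(f) = 1/(1 + 1) = 1/2 = ½)
u(T) = 4*T² (u(T) = (2*T)*(2*T) = 4*T²)
18*(n(6) - 2*u(c(3, -2))) = 18*(½ - 8*(-2)²) = 18*(½ - 8*4) = 18*(½ - 2*16) = 18*(½ - 32) = 18*(-63/2) = -567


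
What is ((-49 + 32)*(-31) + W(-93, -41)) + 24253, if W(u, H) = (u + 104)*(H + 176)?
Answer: 26265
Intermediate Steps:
W(u, H) = (104 + u)*(176 + H)
((-49 + 32)*(-31) + W(-93, -41)) + 24253 = ((-49 + 32)*(-31) + (18304 + 104*(-41) + 176*(-93) - 41*(-93))) + 24253 = (-17*(-31) + (18304 - 4264 - 16368 + 3813)) + 24253 = (527 + 1485) + 24253 = 2012 + 24253 = 26265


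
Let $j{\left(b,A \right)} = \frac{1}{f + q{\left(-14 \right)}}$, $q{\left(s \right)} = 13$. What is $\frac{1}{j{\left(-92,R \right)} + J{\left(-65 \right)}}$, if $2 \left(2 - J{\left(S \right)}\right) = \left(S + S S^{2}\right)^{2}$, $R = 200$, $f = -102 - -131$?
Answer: $- \frac{42}{1584546518015} \approx -2.6506 \cdot 10^{-11}$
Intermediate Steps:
$f = 29$ ($f = -102 + 131 = 29$)
$j{\left(b,A \right)} = \frac{1}{42}$ ($j{\left(b,A \right)} = \frac{1}{29 + 13} = \frac{1}{42}$)
$J{\left(S \right)} = 2 - \frac{\left(S + S^{3}\right)^{2}}{2}$ ($J{\left(S \right)} = 2 - \frac{\left(S + S S^{2}\right)^{2}}{2} = 2 - \frac{\left(S + S^{3}\right)^{2}}{2}$)
$\frac{1}{j{\left(-92,R \right)} + J{\left(-65 \right)}} = \frac{1}{\frac{1}{42} + \left(2 - \frac{\left(-65\right)^{2} \left(1 + \left(-65\right)^{2}\right)^{2}}{2}\right)} = \frac{1}{\frac{1}{42} + \left(2 - \frac{4225 \left(1 + 4225\right)^{2}}{2}\right)} = \frac{1}{\frac{1}{42} + \left(2 - \frac{4225 \cdot 4226^{2}}{2}\right)} = \frac{1}{\frac{1}{42} + \left(2 - \frac{4225}{2} \cdot 17859076\right)} = \frac{1}{\frac{1}{42} + \left(2 - 37727298050\right)} = \frac{1}{\frac{1}{42} - 37727298048} = \frac{1}{- \frac{1584546518015}{42}} = - \frac{42}{1584546518015}$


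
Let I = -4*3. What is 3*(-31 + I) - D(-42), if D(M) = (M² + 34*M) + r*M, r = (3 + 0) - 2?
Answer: -423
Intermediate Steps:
I = -12
r = 1 (r = 3 - 2 = 1)
D(M) = M² + 35*M (D(M) = (M² + 34*M) + 1*M = (M² + 34*M) + M = M² + 35*M)
3*(-31 + I) - D(-42) = 3*(-31 - 12) - (-42)*(35 - 42) = 3*(-43) - (-42)*(-7) = -129 - 1*294 = -129 - 294 = -423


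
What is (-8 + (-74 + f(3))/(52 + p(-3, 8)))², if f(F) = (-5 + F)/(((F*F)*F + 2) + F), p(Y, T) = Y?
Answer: 55606849/614656 ≈ 90.468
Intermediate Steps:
f(F) = (-5 + F)/(2 + F + F³) (f(F) = (-5 + F)/((F²*F + 2) + F) = (-5 + F)/((F³ + 2) + F) = (-5 + F)/((2 + F³) + F) = (-5 + F)/(2 + F + F³))
(-8 + (-74 + f(3))/(52 + p(-3, 8)))² = (-8 + (-74 + (-5 + 3)/(2 + 3 + 3³))/(52 - 3))² = (-8 + (-74 - 2/(2 + 3 + 27))/49)² = (-8 + (-74 - 2/32)*(1/49))² = (-8 + (-74 + (1/32)*(-2))*(1/49))² = (-8 + (-74 - 1/16)*(1/49))² = (-8 - 1185/16*1/49)² = (-8 - 1185/784)² = (-7457/784)² = 55606849/614656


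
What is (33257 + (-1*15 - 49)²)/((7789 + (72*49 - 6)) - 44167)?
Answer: -12451/10952 ≈ -1.1369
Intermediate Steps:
(33257 + (-1*15 - 49)²)/((7789 + (72*49 - 6)) - 44167) = (33257 + (-15 - 49)²)/((7789 + (3528 - 6)) - 44167) = (33257 + (-64)²)/((7789 + 3522) - 44167) = (33257 + 4096)/(11311 - 44167) = 37353/(-32856) = 37353*(-1/32856) = -12451/10952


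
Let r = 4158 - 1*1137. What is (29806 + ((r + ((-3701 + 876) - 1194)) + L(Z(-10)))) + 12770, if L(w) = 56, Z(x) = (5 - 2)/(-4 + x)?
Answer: 41634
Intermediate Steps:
r = 3021 (r = 4158 - 1137 = 3021)
Z(x) = 3/(-4 + x)
(29806 + ((r + ((-3701 + 876) - 1194)) + L(Z(-10)))) + 12770 = (29806 + ((3021 + ((-3701 + 876) - 1194)) + 56)) + 12770 = (29806 + ((3021 + (-2825 - 1194)) + 56)) + 12770 = (29806 + ((3021 - 4019) + 56)) + 12770 = (29806 + (-998 + 56)) + 12770 = (29806 - 942) + 12770 = 28864 + 12770 = 41634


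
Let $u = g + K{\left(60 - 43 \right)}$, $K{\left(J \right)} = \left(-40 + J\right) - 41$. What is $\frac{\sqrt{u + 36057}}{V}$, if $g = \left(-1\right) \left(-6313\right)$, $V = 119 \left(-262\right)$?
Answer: $- \frac{\sqrt{42306}}{31178} \approx -0.0065971$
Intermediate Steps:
$K{\left(J \right)} = -81 + J$
$V = -31178$
$g = 6313$
$u = 6249$ ($u = 6313 + \left(-81 + \left(60 - 43\right)\right) = 6313 + \left(-81 + 17\right) = 6313 - 64 = 6249$)
$\frac{\sqrt{u + 36057}}{V} = \frac{\sqrt{6249 + 36057}}{-31178} = \sqrt{42306} \left(- \frac{1}{31178}\right) = - \frac{\sqrt{42306}}{31178}$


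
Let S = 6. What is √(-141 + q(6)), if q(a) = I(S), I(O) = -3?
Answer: 12*I ≈ 12.0*I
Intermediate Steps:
q(a) = -3
√(-141 + q(6)) = √(-141 - 3) = √(-144) = 12*I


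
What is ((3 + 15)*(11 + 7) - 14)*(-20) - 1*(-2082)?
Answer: -4118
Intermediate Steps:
((3 + 15)*(11 + 7) - 14)*(-20) - 1*(-2082) = (18*18 - 14)*(-20) + 2082 = (324 - 14)*(-20) + 2082 = 310*(-20) + 2082 = -6200 + 2082 = -4118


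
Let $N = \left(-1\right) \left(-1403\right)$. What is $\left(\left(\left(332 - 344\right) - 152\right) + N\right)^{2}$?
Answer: $1535121$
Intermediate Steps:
$N = 1403$
$\left(\left(\left(332 - 344\right) - 152\right) + N\right)^{2} = \left(\left(\left(332 - 344\right) - 152\right) + 1403\right)^{2} = \left(\left(-12 - 152\right) + 1403\right)^{2} = \left(-164 + 1403\right)^{2} = 1239^{2} = 1535121$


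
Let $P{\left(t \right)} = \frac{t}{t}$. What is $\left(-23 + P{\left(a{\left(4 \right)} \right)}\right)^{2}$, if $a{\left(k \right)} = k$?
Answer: $484$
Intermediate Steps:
$P{\left(t \right)} = 1$
$\left(-23 + P{\left(a{\left(4 \right)} \right)}\right)^{2} = \left(-23 + 1\right)^{2} = \left(-22\right)^{2} = 484$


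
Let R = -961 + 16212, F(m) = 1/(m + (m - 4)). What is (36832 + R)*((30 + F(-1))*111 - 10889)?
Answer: -789317865/2 ≈ -3.9466e+8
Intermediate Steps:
F(m) = 1/(-4 + 2*m) (F(m) = 1/(m + (-4 + m)) = 1/(-4 + 2*m))
R = 15251
(36832 + R)*((30 + F(-1))*111 - 10889) = (36832 + 15251)*((30 + 1/(2*(-2 - 1)))*111 - 10889) = 52083*((30 + (1/2)/(-3))*111 - 10889) = 52083*((30 + (1/2)*(-1/3))*111 - 10889) = 52083*((30 - 1/6)*111 - 10889) = 52083*((179/6)*111 - 10889) = 52083*(6623/2 - 10889) = 52083*(-15155/2) = -789317865/2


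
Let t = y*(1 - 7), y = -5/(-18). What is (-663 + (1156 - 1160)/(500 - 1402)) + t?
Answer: -899288/1353 ≈ -664.66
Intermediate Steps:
y = 5/18 (y = -5*(-1/18) = 5/18 ≈ 0.27778)
t = -5/3 (t = 5*(1 - 7)/18 = (5/18)*(-6) = -5/3 ≈ -1.6667)
(-663 + (1156 - 1160)/(500 - 1402)) + t = (-663 + (1156 - 1160)/(500 - 1402)) - 5/3 = (-663 - 4/(-902)) - 5/3 = (-663 - 4*(-1/902)) - 5/3 = (-663 + 2/451) - 5/3 = -299011/451 - 5/3 = -899288/1353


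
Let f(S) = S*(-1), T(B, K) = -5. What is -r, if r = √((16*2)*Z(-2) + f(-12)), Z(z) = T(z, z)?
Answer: -2*I*√37 ≈ -12.166*I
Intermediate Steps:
Z(z) = -5
f(S) = -S
r = 2*I*√37 (r = √((16*2)*(-5) - 1*(-12)) = √(32*(-5) + 12) = √(-160 + 12) = √(-148) = 2*I*√37 ≈ 12.166*I)
-r = -2*I*√37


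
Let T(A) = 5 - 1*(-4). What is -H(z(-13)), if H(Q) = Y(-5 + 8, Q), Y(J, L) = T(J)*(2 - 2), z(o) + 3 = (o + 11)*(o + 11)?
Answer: 0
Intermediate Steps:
T(A) = 9 (T(A) = 5 + 4 = 9)
z(o) = -3 + (11 + o)**2 (z(o) = -3 + (o + 11)*(o + 11) = -3 + (11 + o)*(11 + o) = -3 + (11 + o)**2)
Y(J, L) = 0 (Y(J, L) = 9*(2 - 2) = 9*0 = 0)
H(Q) = 0
-H(z(-13)) = -1*0 = 0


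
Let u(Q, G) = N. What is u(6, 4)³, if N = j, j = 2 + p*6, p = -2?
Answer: -1000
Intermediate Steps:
j = -10 (j = 2 - 2*6 = 2 - 12 = -10)
N = -10
u(Q, G) = -10
u(6, 4)³ = (-10)³ = -1000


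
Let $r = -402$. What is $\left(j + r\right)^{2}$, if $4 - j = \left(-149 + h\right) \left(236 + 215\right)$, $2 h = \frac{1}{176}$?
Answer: $\frac{4569295283281}{1024} \approx 4.4622 \cdot 10^{9}$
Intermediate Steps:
$h = \frac{1}{352}$ ($h = \frac{1}{2 \cdot 176} = \frac{1}{2} \cdot \frac{1}{176} = \frac{1}{352} \approx 0.0028409$)
$j = \frac{2150455}{32}$ ($j = 4 - \left(-149 + \frac{1}{352}\right) \left(236 + 215\right) = 4 - \left(- \frac{52447}{352}\right) 451 = 4 - - \frac{2150327}{32} = 4 + \frac{2150327}{32} = \frac{2150455}{32} \approx 67202.0$)
$\left(j + r\right)^{2} = \left(\frac{2150455}{32} - 402\right)^{2} = \left(\frac{2137591}{32}\right)^{2} = \frac{4569295283281}{1024}$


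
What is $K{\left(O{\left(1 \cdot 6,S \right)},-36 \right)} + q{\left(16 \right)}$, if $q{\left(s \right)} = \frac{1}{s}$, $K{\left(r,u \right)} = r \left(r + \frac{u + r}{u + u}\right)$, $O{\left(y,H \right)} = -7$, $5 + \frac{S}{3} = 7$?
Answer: $\frac{6463}{144} \approx 44.882$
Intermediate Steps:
$S = 6$ ($S = -15 + 3 \cdot 7 = -15 + 21 = 6$)
$K{\left(r,u \right)} = r \left(r + \frac{r + u}{2 u}\right)$
$K{\left(O{\left(1 \cdot 6,S \right)},-36 \right)} + q{\left(16 \right)} = \frac{1}{2} \left(-7\right) \frac{1}{-36} \left(-7 - 36 \left(1 + 2 \left(-7\right)\right)\right) + \frac{1}{16} = \frac{1}{2} \left(-7\right) \left(- \frac{1}{36}\right) \left(-7 - 36 \left(1 - 14\right)\right) + \frac{1}{16} = \frac{1}{2} \left(-7\right) \left(- \frac{1}{36}\right) \left(-7 - -468\right) + \frac{1}{16} = \frac{1}{2} \left(-7\right) \left(- \frac{1}{36}\right) \left(-7 + 468\right) + \frac{1}{16} = \frac{1}{2} \left(-7\right) \left(- \frac{1}{36}\right) 461 + \frac{1}{16} = \frac{3227}{72} + \frac{1}{16} = \frac{6463}{144}$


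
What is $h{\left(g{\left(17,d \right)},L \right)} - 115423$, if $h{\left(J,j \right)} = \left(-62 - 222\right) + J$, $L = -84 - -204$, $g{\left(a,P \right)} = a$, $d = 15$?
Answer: $-115690$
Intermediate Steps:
$L = 120$ ($L = -84 + 204 = 120$)
$h{\left(J,j \right)} = -284 + J$
$h{\left(g{\left(17,d \right)},L \right)} - 115423 = \left(-284 + 17\right) - 115423 = -267 - 115423 = -115690$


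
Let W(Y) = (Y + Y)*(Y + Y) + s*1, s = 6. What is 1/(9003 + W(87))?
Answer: 1/39285 ≈ 2.5455e-5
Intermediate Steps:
W(Y) = 6 + 4*Y**2 (W(Y) = (Y + Y)*(Y + Y) + 6*1 = (2*Y)*(2*Y) + 6 = 4*Y**2 + 6 = 6 + 4*Y**2)
1/(9003 + W(87)) = 1/(9003 + (6 + 4*87**2)) = 1/(9003 + (6 + 4*7569)) = 1/(9003 + (6 + 30276)) = 1/(9003 + 30282) = 1/39285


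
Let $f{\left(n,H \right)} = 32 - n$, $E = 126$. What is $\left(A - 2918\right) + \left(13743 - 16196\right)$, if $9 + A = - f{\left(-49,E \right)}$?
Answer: $-5461$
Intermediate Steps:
$A = -90$ ($A = -9 - \left(32 - -49\right) = -9 - \left(32 + 49\right) = -9 - 81 = -90$)
$\left(A - 2918\right) + \left(13743 - 16196\right) = \left(-90 - 2918\right) + \left(13743 - 16196\right) = -3008 + \left(13743 - 16196\right) = -3008 - 2453 = -5461$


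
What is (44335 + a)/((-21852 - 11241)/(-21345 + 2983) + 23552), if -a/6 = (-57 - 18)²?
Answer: 194361770/432494917 ≈ 0.44940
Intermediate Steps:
a = -33750 (a = -6*(-57 - 18)² = -6*(-75)² = -6*5625 = -33750)
(44335 + a)/((-21852 - 11241)/(-21345 + 2983) + 23552) = (44335 - 33750)/((-21852 - 11241)/(-21345 + 2983) + 23552) = 10585/(-33093/(-18362) + 23552) = 10585/(-33093*(-1/18362) + 23552) = 10585/(33093/18362 + 23552) = 10585/(432494917/18362) = 10585*(18362/432494917) = 194361770/432494917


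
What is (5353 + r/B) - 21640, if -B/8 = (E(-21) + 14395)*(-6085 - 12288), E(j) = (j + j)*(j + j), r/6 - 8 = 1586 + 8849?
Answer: -19341744541107/1187557228 ≈ -16287.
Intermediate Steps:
r = 62658 (r = 48 + 6*(1586 + 8849) = 48 + 6*10435 = 48 + 62610 = 62658)
E(j) = 4*j² (E(j) = (2*j)*(2*j) = 4*j²)
B = 2375114456 (B = -8*(4*(-21)² + 14395)*(-6085 - 12288) = -8*(4*441 + 14395)*(-18373) = -8*(1764 + 14395)*(-18373) = -129272*(-18373) = -8*(-296889307) = 2375114456)
(5353 + r/B) - 21640 = (5353 + 62658/2375114456) - 21640 = (5353 + 62658*(1/2375114456)) - 21640 = (5353 + 31329/1187557228) - 21640 = 6356993872813/1187557228 - 21640 = -19341744541107/1187557228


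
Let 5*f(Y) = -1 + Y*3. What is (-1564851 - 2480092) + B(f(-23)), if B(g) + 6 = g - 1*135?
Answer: -4045098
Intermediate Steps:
f(Y) = -⅕ + 3*Y/5 (f(Y) = (-1 + Y*3)/5 = (-1 + 3*Y)/5 = -⅕ + 3*Y/5)
B(g) = -141 + g (B(g) = -6 + (g - 1*135) = -6 + (g - 135) = -6 + (-135 + g) = -141 + g)
(-1564851 - 2480092) + B(f(-23)) = (-1564851 - 2480092) + (-141 + (-⅕ + (⅗)*(-23))) = -4044943 + (-141 + (-⅕ - 69/5)) = -4044943 + (-141 - 14) = -4044943 - 155 = -4045098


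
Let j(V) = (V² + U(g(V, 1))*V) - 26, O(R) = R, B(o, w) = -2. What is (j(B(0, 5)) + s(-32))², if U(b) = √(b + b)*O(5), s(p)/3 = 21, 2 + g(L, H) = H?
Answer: 1481 - 820*I*√2 ≈ 1481.0 - 1159.7*I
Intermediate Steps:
g(L, H) = -2 + H
s(p) = 63 (s(p) = 3*21 = 63)
U(b) = 5*√2*√b (U(b) = √(b + b)*5 = √(2*b)*5 = (√2*√b)*5 = 5*√2*√b)
j(V) = -26 + V² + 5*I*V*√2 (j(V) = (V² + (5*√2*√(-2 + 1))*V) - 26 = (V² + (5*√2*√(-1))*V) - 26 = (V² + (5*√2*I)*V) - 26 = (V² + (5*I*√2)*V) - 26 = (V² + 5*I*V*√2) - 26 = -26 + V² + 5*I*V*√2)
(j(B(0, 5)) + s(-32))² = ((-26 + (-2)² + 5*I*(-2)*√2) + 63)² = ((-26 + 4 - 10*I*√2) + 63)² = ((-22 - 10*I*√2) + 63)² = (41 - 10*I*√2)²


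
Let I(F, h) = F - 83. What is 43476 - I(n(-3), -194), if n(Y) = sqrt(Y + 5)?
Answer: 43559 - sqrt(2) ≈ 43558.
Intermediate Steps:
n(Y) = sqrt(5 + Y)
I(F, h) = -83 + F
43476 - I(n(-3), -194) = 43476 - (-83 + sqrt(5 - 3)) = 43476 - (-83 + sqrt(2)) = 43476 + (83 - sqrt(2)) = 43559 - sqrt(2)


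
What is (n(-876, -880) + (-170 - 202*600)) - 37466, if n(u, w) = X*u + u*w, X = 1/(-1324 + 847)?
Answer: 97315288/159 ≈ 6.1205e+5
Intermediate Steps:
X = -1/477 (X = 1/(-477) = -1/477 ≈ -0.0020964)
n(u, w) = -u/477 + u*w
(n(-876, -880) + (-170 - 202*600)) - 37466 = (-876*(-1/477 - 880) + (-170 - 202*600)) - 37466 = (-876*(-419761/477) + (-170 - 121200)) - 37466 = (122570212/159 - 121370) - 37466 = 103272382/159 - 37466 = 97315288/159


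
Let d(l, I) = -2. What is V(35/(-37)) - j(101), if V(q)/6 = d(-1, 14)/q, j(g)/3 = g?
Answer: -10161/35 ≈ -290.31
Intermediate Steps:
j(g) = 3*g
V(q) = -12/q (V(q) = 6*(-2/q) = -12/q)
V(35/(-37)) - j(101) = -12/(35/(-37)) - 3*101 = -12/(35*(-1/37)) - 1*303 = -12/(-35/37) - 303 = -12*(-37/35) - 303 = 444/35 - 303 = -10161/35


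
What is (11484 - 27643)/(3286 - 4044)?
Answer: 16159/758 ≈ 21.318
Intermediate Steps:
(11484 - 27643)/(3286 - 4044) = -16159/(-758) = -16159*(-1/758) = 16159/758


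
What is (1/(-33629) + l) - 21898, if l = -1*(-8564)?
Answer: -448409087/33629 ≈ -13334.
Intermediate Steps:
l = 8564
(1/(-33629) + l) - 21898 = (1/(-33629) + 8564) - 21898 = (-1/33629 + 8564) - 21898 = 287998755/33629 - 21898 = -448409087/33629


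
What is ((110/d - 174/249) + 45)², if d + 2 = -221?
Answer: 657463127281/342583081 ≈ 1919.1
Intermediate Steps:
d = -223 (d = -2 - 221 = -223)
((110/d - 174/249) + 45)² = ((110/(-223) - 174/249) + 45)² = ((110*(-1/223) - 174*1/249) + 45)² = ((-110/223 - 58/83) + 45)² = (-22064/18509 + 45)² = (810841/18509)² = 657463127281/342583081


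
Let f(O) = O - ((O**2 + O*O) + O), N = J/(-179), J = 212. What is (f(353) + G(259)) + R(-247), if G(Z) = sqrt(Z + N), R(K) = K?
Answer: -249465 + sqrt(8260671)/179 ≈ -2.4945e+5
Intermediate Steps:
N = -212/179 (N = 212/(-179) = 212*(-1/179) = -212/179 ≈ -1.1844)
G(Z) = sqrt(-212/179 + Z) (G(Z) = sqrt(Z - 212/179) = sqrt(-212/179 + Z))
f(O) = -2*O**2 (f(O) = O - ((O**2 + O**2) + O) = O - (2*O**2 + O) = O - (O + 2*O**2) = O + (-O - 2*O**2) = -2*O**2)
(f(353) + G(259)) + R(-247) = (-2*353**2 + sqrt(-37948 + 32041*259)/179) - 247 = (-2*124609 + sqrt(-37948 + 8298619)/179) - 247 = (-249218 + sqrt(8260671)/179) - 247 = -249465 + sqrt(8260671)/179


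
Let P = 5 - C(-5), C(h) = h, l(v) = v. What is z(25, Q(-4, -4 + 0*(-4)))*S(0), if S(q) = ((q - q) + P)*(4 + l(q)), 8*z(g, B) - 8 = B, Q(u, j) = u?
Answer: 20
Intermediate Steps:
z(g, B) = 1 + B/8
P = 10 (P = 5 - 1*(-5) = 5 + 5 = 10)
S(q) = 40 + 10*q (S(q) = ((q - q) + 10)*(4 + q) = (0 + 10)*(4 + q) = 10*(4 + q) = 40 + 10*q)
z(25, Q(-4, -4 + 0*(-4)))*S(0) = (1 + (⅛)*(-4))*(40 + 10*0) = (1 - ½)*(40 + 0) = (½)*40 = 20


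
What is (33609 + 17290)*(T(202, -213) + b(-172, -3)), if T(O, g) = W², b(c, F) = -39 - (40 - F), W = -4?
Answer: -3359334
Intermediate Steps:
b(c, F) = -79 + F (b(c, F) = -39 + (-40 + F) = -79 + F)
T(O, g) = 16 (T(O, g) = (-4)² = 16)
(33609 + 17290)*(T(202, -213) + b(-172, -3)) = (33609 + 17290)*(16 + (-79 - 3)) = 50899*(16 - 82) = 50899*(-66) = -3359334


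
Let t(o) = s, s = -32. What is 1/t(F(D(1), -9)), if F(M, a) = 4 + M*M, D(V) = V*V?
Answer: -1/32 ≈ -0.031250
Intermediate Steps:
D(V) = V²
F(M, a) = 4 + M²
t(o) = -32
1/t(F(D(1), -9)) = 1/(-32) = -1/32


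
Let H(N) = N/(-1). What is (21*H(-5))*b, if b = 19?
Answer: 1995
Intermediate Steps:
H(N) = -N (H(N) = N*(-1) = -N)
(21*H(-5))*b = (21*(-1*(-5)))*19 = (21*5)*19 = 105*19 = 1995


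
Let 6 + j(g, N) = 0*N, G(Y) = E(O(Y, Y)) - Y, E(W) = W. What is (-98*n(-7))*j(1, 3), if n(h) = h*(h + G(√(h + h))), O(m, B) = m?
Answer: 28812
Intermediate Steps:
G(Y) = 0 (G(Y) = Y - Y = 0)
j(g, N) = -6 (j(g, N) = -6 + 0*N = -6 + 0 = -6)
n(h) = h² (n(h) = h*(h + 0) = h*h = h²)
(-98*n(-7))*j(1, 3) = -98*(-7)²*(-6) = -98*49*(-6) = -4802*(-6) = 28812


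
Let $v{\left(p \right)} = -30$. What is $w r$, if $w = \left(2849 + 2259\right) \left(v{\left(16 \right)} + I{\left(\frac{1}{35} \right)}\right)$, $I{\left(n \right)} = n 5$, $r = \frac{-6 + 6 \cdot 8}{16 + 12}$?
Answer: $- \frac{1601358}{7} \approx -2.2877 \cdot 10^{5}$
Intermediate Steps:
$r = \frac{3}{2}$ ($r = \frac{-6 + 48}{28} = 42 \cdot \frac{1}{28} = \frac{3}{2} \approx 1.5$)
$I{\left(n \right)} = 5 n$
$w = - \frac{1067572}{7}$ ($w = \left(2849 + 2259\right) \left(-30 + \frac{5}{35}\right) = 5108 \left(-30 + 5 \cdot \frac{1}{35}\right) = 5108 \left(-30 + \frac{1}{7}\right) = 5108 \left(- \frac{209}{7}\right) = - \frac{1067572}{7} \approx -1.5251 \cdot 10^{5}$)
$w r = \left(- \frac{1067572}{7}\right) \frac{3}{2} = - \frac{1601358}{7}$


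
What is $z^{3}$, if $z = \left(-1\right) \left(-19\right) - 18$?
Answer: $1$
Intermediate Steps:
$z = 1$ ($z = 19 - 18 = 1$)
$z^{3} = 1^{3} = 1$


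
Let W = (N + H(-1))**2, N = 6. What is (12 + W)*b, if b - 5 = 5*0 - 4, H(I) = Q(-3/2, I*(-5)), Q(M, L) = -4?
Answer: 16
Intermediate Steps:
H(I) = -4
b = 1 (b = 5 + (5*0 - 4) = 5 + (0 - 4) = 5 - 4 = 1)
W = 4 (W = (6 - 4)**2 = 2**2 = 4)
(12 + W)*b = (12 + 4)*1 = 16*1 = 16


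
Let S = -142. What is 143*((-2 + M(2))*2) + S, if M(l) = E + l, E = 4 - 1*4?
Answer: -142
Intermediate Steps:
E = 0 (E = 4 - 4 = 0)
M(l) = l (M(l) = 0 + l = l)
143*((-2 + M(2))*2) + S = 143*((-2 + 2)*2) - 142 = 143*(0*2) - 142 = 143*0 - 142 = 0 - 142 = -142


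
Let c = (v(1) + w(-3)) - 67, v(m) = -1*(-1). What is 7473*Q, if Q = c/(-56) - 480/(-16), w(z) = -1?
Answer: 13055331/56 ≈ 2.3313e+5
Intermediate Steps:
v(m) = 1
c = -67 (c = (1 - 1) - 67 = 0 - 67 = -67)
Q = 1747/56 (Q = -67/(-56) - 480/(-16) = -67*(-1/56) - 480*(-1/16) = 67/56 + 30 = 1747/56 ≈ 31.196)
7473*Q = 7473*(1747/56) = 13055331/56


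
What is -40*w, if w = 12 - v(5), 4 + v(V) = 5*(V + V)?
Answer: 1360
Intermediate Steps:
v(V) = -4 + 10*V (v(V) = -4 + 5*(V + V) = -4 + 5*(2*V) = -4 + 10*V)
w = -34 (w = 12 - (-4 + 10*5) = 12 - (-4 + 50) = 12 - 1*46 = 12 - 46 = -34)
-40*w = -40*(-34) = 1360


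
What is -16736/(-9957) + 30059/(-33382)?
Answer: 259383689/332384574 ≈ 0.78037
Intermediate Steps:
-16736/(-9957) + 30059/(-33382) = -16736*(-1/9957) + 30059*(-1/33382) = 16736/9957 - 30059/33382 = 259383689/332384574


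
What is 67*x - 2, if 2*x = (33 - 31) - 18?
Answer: -538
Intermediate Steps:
x = -8 (x = ((33 - 31) - 18)/2 = (2 - 18)/2 = (1/2)*(-16) = -8)
67*x - 2 = 67*(-8) - 2 = -536 - 2 = -538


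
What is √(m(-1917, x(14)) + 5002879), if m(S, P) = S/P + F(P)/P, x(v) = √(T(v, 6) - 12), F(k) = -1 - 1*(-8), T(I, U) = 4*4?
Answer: 2*√1250481 ≈ 2236.5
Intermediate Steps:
T(I, U) = 16
F(k) = 7 (F(k) = -1 + 8 = 7)
x(v) = 2 (x(v) = √(16 - 12) = √4 = 2)
m(S, P) = 7/P + S/P (m(S, P) = S/P + 7/P = 7/P + S/P)
√(m(-1917, x(14)) + 5002879) = √((7 - 1917)/2 + 5002879) = √((½)*(-1910) + 5002879) = √(-955 + 5002879) = √5001924 = 2*√1250481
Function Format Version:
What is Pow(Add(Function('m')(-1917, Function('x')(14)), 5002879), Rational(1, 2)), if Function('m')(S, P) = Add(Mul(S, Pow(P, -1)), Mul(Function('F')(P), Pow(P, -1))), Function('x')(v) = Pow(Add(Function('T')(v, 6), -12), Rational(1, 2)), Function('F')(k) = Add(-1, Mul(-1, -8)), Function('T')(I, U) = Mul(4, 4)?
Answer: Mul(2, Pow(1250481, Rational(1, 2))) ≈ 2236.5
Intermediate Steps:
Function('T')(I, U) = 16
Function('F')(k) = 7 (Function('F')(k) = Add(-1, 8) = 7)
Function('x')(v) = 2 (Function('x')(v) = Pow(Add(16, -12), Rational(1, 2)) = Pow(4, Rational(1, 2)) = 2)
Function('m')(S, P) = Add(Mul(7, Pow(P, -1)), Mul(S, Pow(P, -1))) (Function('m')(S, P) = Add(Mul(S, Pow(P, -1)), Mul(7, Pow(P, -1))) = Add(Mul(7, Pow(P, -1)), Mul(S, Pow(P, -1))))
Pow(Add(Function('m')(-1917, Function('x')(14)), 5002879), Rational(1, 2)) = Pow(Add(Mul(Pow(2, -1), Add(7, -1917)), 5002879), Rational(1, 2)) = Pow(Add(Mul(Rational(1, 2), -1910), 5002879), Rational(1, 2)) = Pow(Add(-955, 5002879), Rational(1, 2)) = Pow(5001924, Rational(1, 2)) = Mul(2, Pow(1250481, Rational(1, 2)))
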